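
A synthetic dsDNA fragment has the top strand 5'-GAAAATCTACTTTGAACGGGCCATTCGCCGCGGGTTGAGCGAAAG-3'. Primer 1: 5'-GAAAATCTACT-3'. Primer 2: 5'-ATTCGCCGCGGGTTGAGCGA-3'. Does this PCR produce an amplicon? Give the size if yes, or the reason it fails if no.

No product — both primers anneal to the same strand and extend in the same direction.

Primer 1 (GAAAATCTACT) matches the top strand at positions 1–11 (3' end points downstream).
Primer 2 (ATTCGCCGCGGGTTGAGCGA) also matches the top strand directly, at positions 23–42 — its reverse complement TCGCTCAACCCGCGGCGAAT is not present.
Both primers anneal to the bottom strand with 3' ends pointing the same way, so neither can prime synthesis back toward the other.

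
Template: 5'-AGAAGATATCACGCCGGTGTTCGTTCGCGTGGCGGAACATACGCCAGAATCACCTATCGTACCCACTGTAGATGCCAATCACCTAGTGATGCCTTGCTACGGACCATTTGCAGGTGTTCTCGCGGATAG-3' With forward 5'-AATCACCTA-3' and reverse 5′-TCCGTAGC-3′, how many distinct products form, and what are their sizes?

Two products: 56 bp, 27 bp

The forward primer AATCACCTA matches the top strand at positions 48–56, 77–85.
The reverse primer's reverse complement is GCTACGGA, matching at positions 96–103.
Each forward site pairs with the reverse site to give a product ending at position 103: sizes 56, 27 bp.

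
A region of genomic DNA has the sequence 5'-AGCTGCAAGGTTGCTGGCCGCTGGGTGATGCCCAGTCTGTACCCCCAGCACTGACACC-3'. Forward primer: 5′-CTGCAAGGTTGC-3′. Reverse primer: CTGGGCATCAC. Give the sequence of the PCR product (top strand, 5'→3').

The forward primer matches the template at positions 3–14.
The reverse primer's reverse complement is GTGATGCCCAG, which matches the template at positions 25–35.
The product is the template from position 3 through 35 (33 bp).

5'-CTGCAAGGTTGCTGGCCGCTGGGTGATGCCCAG-3'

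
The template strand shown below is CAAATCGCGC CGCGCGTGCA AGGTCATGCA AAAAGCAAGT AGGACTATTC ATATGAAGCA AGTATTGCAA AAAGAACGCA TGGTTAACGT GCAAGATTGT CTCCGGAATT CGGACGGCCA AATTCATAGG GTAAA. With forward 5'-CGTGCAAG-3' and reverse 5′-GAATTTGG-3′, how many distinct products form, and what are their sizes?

Two products: 111 bp, 38 bp

The forward primer CGTGCAAG matches the top strand at positions 15–22, 88–95.
The reverse primer's reverse complement is CCAAATTC, matching at positions 118–125.
Each forward site pairs with the reverse site to give a product ending at position 125: sizes 111, 38 bp.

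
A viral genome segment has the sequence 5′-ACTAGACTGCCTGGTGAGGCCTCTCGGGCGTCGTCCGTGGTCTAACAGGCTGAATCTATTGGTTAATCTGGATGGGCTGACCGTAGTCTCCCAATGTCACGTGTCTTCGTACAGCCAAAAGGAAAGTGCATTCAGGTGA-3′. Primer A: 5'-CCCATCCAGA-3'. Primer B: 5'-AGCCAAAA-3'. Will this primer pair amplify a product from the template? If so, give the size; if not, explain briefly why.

No product — the primers' 3' ends point away from each other.

Primer A (CCCATCCAGA) has reverse complement TCTGGATGGG, which matches the top strand at positions 67–76; primer A anneals to the top strand there with its 3' end pointing upstream toward position 67.
Primer B (AGCCAAAA) matches the top strand directly at positions 113–120; it anneals to the bottom strand with its 3' end pointing downstream toward position 120.
The 3' ends diverge (primer A extends toward position 1, primer B toward position 139), so the primers never converge on a shared product.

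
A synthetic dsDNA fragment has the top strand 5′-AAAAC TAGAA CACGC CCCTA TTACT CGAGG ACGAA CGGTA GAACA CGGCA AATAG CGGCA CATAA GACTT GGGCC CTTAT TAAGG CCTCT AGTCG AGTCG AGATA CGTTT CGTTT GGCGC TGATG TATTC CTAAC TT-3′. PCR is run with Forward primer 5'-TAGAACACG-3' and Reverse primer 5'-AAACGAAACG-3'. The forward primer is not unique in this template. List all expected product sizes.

110 bp, 77 bp

The forward primer TAGAACACG matches the top strand at positions 6–14, 39–47.
The reverse primer's reverse complement is CGTTTCGTTT, matching at positions 106–115.
Each forward site pairs with the reverse site to give a product ending at position 115: sizes 110, 77 bp.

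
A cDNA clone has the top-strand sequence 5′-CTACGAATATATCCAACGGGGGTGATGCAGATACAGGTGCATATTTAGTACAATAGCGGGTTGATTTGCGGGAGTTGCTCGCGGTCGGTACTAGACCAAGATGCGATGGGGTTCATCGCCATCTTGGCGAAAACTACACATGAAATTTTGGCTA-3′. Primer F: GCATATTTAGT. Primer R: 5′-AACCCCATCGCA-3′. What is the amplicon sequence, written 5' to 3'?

5'-GCATATTTAGTACAATAGCGGGTTGATTTGCGGGAGTTGCTCGCGGTCGGTACTAGACCAAGATGCGATGGGGTT-3'

Forward primer GCATATTTAGT is found on the top strand at positions 39–49.
Reverse complement of the reverse primer: TGCGATGGGGTT. This occurs on the top strand at positions 102–113.
The product is the template from position 39 through 113 (75 bp).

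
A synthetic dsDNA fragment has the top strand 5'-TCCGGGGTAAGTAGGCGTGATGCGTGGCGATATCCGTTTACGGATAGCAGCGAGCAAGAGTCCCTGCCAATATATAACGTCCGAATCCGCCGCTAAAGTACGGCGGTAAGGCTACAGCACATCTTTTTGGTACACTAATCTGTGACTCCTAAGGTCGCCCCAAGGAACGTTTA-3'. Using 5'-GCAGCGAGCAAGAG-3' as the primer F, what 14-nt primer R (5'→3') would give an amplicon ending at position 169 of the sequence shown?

The forward primer binds at positions 47–60; the product's 3' end on the top strand is position 169.
The reverse primer anneals to the top strand over positions 156–169, i.e. to CGCCCCAAGGAACG.
Its sequence written 5'→3' is the reverse complement: CGTTCCTTGGGGCG.

5'-CGTTCCTTGGGGCG-3'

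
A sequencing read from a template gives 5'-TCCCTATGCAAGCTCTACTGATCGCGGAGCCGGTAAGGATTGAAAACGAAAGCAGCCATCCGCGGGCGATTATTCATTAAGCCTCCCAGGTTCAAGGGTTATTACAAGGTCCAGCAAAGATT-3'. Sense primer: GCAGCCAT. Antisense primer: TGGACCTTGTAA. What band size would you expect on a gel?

62 bp

Forward primer GCAGCCAT is found on the top strand at positions 52–59.
The reverse primer's reverse complement is TTACAAGGTCCA, which matches the template at positions 102–113.
Product length = (reverse-primer end) − (forward-primer start) + 1 = 113 − 52 + 1 = 62 bp.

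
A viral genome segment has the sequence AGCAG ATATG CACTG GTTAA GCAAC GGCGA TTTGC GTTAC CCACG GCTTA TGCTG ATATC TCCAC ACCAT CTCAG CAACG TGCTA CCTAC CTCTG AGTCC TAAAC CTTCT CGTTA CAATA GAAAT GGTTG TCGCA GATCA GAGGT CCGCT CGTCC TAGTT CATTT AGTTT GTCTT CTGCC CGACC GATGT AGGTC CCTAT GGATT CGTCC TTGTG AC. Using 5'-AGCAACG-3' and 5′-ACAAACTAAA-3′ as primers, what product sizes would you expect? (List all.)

The forward primer AGCAACG matches the top strand at positions 20–26, 74–80.
The reverse primer's reverse complement is TTTAGTTTGT, matching at positions 163–172.
Each forward site pairs with the reverse site to give a product ending at position 172: sizes 153, 99 bp.

153 bp, 99 bp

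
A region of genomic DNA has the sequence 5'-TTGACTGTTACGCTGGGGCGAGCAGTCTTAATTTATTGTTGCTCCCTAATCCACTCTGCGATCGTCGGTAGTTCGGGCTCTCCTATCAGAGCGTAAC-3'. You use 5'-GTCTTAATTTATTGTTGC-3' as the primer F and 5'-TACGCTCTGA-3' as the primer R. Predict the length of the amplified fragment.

71 bp

Scanning the template, GTCTTAATTTATTGTTGC occurs at positions 25–42; this primer anneals to the bottom strand there with its 3' end pointing downstream.
Taking the reverse complement of TACGCTCTGA gives TCAGAGCGTA, found at positions 86–95 on the template; the primer anneals here to the top strand with its 3' end pointing upstream.
Product length = (reverse-primer end) − (forward-primer start) + 1 = 95 − 25 + 1 = 71 bp.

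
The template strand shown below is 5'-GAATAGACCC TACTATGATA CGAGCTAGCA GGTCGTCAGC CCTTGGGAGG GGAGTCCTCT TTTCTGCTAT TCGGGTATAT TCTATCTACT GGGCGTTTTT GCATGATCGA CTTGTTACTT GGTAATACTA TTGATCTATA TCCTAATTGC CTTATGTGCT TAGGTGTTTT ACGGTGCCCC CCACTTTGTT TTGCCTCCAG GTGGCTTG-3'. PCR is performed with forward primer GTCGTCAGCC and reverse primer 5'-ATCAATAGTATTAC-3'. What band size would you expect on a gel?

104 bp

Forward primer GTCGTCAGCC is found on the top strand at positions 32–41.
Reverse complement of the reverse primer: GTAATACTATTGAT. This occurs on the top strand at positions 122–135.
The product runs from position 32 to position 135, so its length is 135 − 32 + 1 = 104 bp.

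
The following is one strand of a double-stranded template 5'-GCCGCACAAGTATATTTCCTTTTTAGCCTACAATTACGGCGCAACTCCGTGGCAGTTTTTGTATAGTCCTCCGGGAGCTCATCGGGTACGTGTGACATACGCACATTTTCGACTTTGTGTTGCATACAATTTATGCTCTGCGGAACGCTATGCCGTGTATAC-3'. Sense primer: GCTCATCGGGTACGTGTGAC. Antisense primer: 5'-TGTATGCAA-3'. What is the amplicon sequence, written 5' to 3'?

5'-GCTCATCGGGTACGTGTGACATACGCACATTTTCGACTTTGTGTTGCATACA-3'

Scanning the template, GCTCATCGGGTACGTGTGAC occurs at positions 77–96; this primer anneals to the bottom strand there with its 3' end pointing downstream.
The reverse primer's reverse complement is TTGCATACA, which matches the template at positions 120–128.
The product is the template from position 77 through 128 (52 bp).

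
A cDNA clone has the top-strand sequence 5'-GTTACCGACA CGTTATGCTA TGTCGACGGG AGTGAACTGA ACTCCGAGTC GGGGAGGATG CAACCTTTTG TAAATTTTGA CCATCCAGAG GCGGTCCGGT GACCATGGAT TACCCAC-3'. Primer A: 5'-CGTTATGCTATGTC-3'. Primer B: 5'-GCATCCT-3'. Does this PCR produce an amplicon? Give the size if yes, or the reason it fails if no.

Primer A (CGTTATGCTATGTC) matches the top strand at positions 11–24; it acts as a forward primer.
Primer B's reverse complement is AGGATGC, matching the top strand at positions 55–61; it acts as a reverse primer.
The 3' ends face each other across positions 11–61, giving a 51 bp product.

Yes — a 51 bp product.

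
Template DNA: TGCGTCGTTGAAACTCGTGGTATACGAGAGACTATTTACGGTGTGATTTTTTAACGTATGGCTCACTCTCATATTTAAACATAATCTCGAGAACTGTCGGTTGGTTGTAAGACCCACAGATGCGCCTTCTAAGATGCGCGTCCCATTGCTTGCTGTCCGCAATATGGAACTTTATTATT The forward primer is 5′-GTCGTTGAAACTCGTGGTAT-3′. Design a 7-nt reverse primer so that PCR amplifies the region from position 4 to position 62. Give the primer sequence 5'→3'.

The product's 3' end on the top strand is position 62.
The reverse primer anneals to the top strand over positions 56–62, i.e. to GTATGGC.
Its sequence written 5'→3' is the reverse complement: GCCATAC.

5'-GCCATAC-3'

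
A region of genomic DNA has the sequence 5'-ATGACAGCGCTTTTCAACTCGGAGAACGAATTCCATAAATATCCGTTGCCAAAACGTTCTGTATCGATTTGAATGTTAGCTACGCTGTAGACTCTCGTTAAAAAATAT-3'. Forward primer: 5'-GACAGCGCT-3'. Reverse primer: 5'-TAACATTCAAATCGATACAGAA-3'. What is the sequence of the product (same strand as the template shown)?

Forward primer GACAGCGCT is found on the top strand at positions 3–11.
Taking the reverse complement of TAACATTCAAATCGATACAGAA gives TTCTGTATCGATTTGAATGTTA, found at positions 57–78 on the template; the primer anneals here to the top strand with its 3' end pointing upstream.
The product is the template from position 3 through 78 (76 bp).

5'-GACAGCGCTTTTCAACTCGGAGAACGAATTCCATAAATATCCGTTGCCAAAACGTTCTGTATCGATTTGAATGTTA-3'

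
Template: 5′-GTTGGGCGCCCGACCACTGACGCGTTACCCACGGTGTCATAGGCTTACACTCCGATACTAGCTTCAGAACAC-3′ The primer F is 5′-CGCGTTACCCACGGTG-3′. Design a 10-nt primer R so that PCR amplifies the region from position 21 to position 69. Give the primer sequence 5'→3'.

The product's 3' end on the top strand is position 69.
The reverse primer anneals to the top strand over positions 60–69, i.e. to AGCTTCAGAA.
Its sequence written 5'→3' is the reverse complement: TTCTGAAGCT.

5'-TTCTGAAGCT-3'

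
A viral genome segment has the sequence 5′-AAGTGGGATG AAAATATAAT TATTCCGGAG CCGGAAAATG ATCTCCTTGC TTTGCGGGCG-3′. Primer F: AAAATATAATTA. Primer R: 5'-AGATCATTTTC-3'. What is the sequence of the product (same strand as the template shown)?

Scanning the template, AAAATATAATTA occurs at positions 11–22; this primer anneals to the bottom strand there with its 3' end pointing downstream.
Taking the reverse complement of AGATCATTTTC gives GAAAATGATCT, found at positions 34–44 on the template; the primer anneals here to the top strand with its 3' end pointing upstream.
The product is the template from position 11 through 44 (34 bp).

5'-AAAATATAATTATTCCGGAGCCGGAAAATGATCT-3'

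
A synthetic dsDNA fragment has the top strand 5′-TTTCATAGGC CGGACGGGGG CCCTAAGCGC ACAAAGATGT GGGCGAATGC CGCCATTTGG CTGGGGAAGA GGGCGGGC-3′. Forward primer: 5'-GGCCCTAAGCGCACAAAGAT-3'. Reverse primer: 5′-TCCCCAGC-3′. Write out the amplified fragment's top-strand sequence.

5'-GGCCCTAAGCGCACAAAGATGTGGGCGAATGCCGCCATTTGGCTGGGGA-3'

The forward primer matches the template at positions 19–38.
Taking the reverse complement of TCCCCAGC gives GCTGGGGA, found at positions 60–67 on the template; the primer anneals here to the top strand with its 3' end pointing upstream.
The product is the template from position 19 through 67 (49 bp).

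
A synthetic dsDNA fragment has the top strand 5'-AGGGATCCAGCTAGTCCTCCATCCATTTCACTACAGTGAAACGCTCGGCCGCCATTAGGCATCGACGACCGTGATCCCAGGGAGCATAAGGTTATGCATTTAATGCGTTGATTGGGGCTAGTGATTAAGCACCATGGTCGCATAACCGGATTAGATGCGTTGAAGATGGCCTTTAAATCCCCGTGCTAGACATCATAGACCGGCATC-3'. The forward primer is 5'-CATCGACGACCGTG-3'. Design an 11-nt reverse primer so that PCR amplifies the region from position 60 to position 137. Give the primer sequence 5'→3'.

The product's 3' end on the top strand is position 137.
The reverse primer anneals to the top strand over positions 127–137, i.e. to AAGCACCATGG.
Its sequence written 5'→3' is the reverse complement: CCATGGTGCTT.

5'-CCATGGTGCTT-3'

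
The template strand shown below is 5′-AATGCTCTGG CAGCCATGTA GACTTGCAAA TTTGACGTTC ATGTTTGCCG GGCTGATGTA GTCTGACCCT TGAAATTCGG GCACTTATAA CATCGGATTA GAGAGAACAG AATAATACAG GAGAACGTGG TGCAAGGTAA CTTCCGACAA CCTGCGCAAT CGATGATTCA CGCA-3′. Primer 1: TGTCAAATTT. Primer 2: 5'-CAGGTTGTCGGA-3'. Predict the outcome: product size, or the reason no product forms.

Primer 1 (TGTCAAATTT) does not match the top strand, and its reverse complement AAATTTGACA does not match either.
With no annealing site for primer 1, no amplification occurs.

No product — primer 1 has no binding site in the template.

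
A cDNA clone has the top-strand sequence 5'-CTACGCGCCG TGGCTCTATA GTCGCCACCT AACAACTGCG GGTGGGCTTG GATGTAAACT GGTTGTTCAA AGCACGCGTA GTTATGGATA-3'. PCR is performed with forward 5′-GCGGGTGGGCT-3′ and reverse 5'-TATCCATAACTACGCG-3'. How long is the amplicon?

53 bp

Scanning the template, GCGGGTGGGCT occurs at positions 38–48; this primer anneals to the bottom strand there with its 3' end pointing downstream.
The reverse primer's reverse complement is CGCGTAGTTATGGATA, which matches the template at positions 75–90.
Product length = (reverse-primer end) − (forward-primer start) + 1 = 90 − 38 + 1 = 53 bp.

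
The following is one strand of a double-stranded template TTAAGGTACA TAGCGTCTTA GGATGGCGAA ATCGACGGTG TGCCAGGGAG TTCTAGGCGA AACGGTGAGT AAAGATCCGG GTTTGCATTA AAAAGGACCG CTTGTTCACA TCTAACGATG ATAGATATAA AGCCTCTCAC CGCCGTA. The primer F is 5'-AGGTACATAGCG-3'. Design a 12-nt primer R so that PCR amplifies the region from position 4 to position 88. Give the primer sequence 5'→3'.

The product's 3' end on the top strand is position 88.
The reverse primer anneals to the top strand over positions 77–88, i.e. to CCGGGTTTGCAT.
Its sequence written 5'→3' is the reverse complement: ATGCAAACCCGG.

5'-ATGCAAACCCGG-3'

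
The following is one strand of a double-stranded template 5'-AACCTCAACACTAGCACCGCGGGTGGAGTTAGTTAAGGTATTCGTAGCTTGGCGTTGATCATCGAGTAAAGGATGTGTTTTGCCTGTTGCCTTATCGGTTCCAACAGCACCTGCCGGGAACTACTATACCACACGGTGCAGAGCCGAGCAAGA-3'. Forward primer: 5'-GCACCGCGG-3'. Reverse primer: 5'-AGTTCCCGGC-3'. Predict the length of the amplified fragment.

109 bp

Scanning the template, GCACCGCGG occurs at positions 14–22; this primer anneals to the bottom strand there with its 3' end pointing downstream.
Taking the reverse complement of AGTTCCCGGC gives GCCGGGAACT, found at positions 113–122 on the template; the primer anneals here to the top strand with its 3' end pointing upstream.
Product length = (reverse-primer end) − (forward-primer start) + 1 = 122 − 14 + 1 = 109 bp.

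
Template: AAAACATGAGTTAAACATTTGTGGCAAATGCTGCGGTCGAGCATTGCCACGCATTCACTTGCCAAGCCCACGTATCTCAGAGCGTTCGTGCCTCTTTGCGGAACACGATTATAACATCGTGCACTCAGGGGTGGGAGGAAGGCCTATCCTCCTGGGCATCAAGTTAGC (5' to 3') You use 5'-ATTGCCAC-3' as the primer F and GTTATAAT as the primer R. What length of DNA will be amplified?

73 bp

Scanning the template, ATTGCCAC occurs at positions 43–50; this primer anneals to the bottom strand there with its 3' end pointing downstream.
Reverse complement of the reverse primer: ATTATAAC. This occurs on the top strand at positions 108–115.
Amplicon spans positions 43–115: 73 bp.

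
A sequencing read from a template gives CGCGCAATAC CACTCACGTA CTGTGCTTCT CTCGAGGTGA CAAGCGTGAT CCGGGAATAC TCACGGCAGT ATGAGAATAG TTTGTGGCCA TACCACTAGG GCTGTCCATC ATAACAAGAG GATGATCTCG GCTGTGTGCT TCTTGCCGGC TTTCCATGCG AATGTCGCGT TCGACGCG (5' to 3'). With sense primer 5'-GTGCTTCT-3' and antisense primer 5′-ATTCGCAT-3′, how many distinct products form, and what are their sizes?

Two products: 141 bp, 28 bp

The forward primer GTGCTTCT matches the top strand at positions 23–30, 136–143.
The reverse primer's reverse complement is ATGCGAAT, matching at positions 156–163.
Each forward site pairs with the reverse site to give a product ending at position 163: sizes 141, 28 bp.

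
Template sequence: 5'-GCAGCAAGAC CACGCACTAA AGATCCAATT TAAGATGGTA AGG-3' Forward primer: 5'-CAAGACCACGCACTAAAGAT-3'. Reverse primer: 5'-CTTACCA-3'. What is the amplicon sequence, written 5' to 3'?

5'-CAAGACCACGCACTAAAGATCCAATTTAAGATGGTAAG-3'

The forward primer matches the template at positions 5–24.
The reverse primer's reverse complement is TGGTAAG, which matches the template at positions 36–42.
The product is the template from position 5 through 42 (38 bp).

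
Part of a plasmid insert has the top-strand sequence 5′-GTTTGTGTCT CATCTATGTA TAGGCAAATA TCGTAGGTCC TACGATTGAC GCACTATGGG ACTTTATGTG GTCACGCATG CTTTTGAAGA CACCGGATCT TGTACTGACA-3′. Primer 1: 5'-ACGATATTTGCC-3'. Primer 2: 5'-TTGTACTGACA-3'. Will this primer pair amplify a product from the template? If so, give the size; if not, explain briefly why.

Primer 1 (ACGATATTTGCC) has reverse complement GGCAAATATCGT, which matches the top strand at positions 23–34; primer 1 anneals to the top strand there with its 3' end pointing upstream toward position 23.
Primer 2 (TTGTACTGACA) matches the top strand directly at positions 100–110; it anneals to the bottom strand with its 3' end pointing downstream toward position 110.
The 3' ends diverge (primer 1 extends toward position 1, primer 2 toward position 110), so the primers never converge on a shared product.

No product — the primers' 3' ends point away from each other.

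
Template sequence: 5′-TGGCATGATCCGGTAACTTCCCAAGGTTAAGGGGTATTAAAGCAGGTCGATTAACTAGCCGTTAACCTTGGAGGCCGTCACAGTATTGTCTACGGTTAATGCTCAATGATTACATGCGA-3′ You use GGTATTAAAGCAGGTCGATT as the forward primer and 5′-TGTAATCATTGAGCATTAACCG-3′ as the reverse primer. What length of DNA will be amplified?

Forward primer GGTATTAAAGCAGGTCGATT is found on the top strand at positions 33–52.
The reverse primer's reverse complement is CGGTTAATGCTCAATGATTACA, which matches the template at positions 93–114.
The product runs from position 33 to position 114, so its length is 114 − 33 + 1 = 82 bp.

82 bp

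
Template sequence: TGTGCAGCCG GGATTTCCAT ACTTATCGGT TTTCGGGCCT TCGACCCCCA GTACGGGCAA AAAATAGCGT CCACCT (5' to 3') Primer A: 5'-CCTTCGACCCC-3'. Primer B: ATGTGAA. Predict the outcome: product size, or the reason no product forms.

Primer B (ATGTGAA) does not match the top strand, and its reverse complement TTCACAT does not match either.
With no annealing site for primer B, no amplification occurs.

No product — primer B has no binding site in the template.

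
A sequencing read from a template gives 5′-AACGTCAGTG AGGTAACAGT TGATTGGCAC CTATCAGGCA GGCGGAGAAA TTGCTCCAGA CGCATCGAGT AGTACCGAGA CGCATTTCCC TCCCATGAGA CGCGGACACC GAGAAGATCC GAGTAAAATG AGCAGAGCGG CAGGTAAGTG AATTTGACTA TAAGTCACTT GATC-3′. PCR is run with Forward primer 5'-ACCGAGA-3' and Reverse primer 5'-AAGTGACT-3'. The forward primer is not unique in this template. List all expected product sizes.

97 bp, 63 bp

The forward primer ACCGAGA matches the top strand at positions 74–80, 108–114.
The reverse primer's reverse complement is AGTCACTT, matching at positions 163–170.
Each forward site pairs with the reverse site to give a product ending at position 170: sizes 97, 63 bp.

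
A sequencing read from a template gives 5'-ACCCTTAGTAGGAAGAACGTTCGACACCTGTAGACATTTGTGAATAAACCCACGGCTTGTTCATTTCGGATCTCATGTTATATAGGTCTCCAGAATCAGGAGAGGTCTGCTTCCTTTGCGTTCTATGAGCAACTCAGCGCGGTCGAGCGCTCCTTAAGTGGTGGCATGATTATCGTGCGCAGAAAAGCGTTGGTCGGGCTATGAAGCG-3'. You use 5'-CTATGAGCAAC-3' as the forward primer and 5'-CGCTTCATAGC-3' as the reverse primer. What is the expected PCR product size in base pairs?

86 bp

Scanning the template, CTATGAGCAAC occurs at positions 123–133; this primer anneals to the bottom strand there with its 3' end pointing downstream.
Taking the reverse complement of CGCTTCATAGC gives GCTATGAAGCG, found at positions 198–208 on the template; the primer anneals here to the top strand with its 3' end pointing upstream.
Product length = (reverse-primer end) − (forward-primer start) + 1 = 208 − 123 + 1 = 86 bp.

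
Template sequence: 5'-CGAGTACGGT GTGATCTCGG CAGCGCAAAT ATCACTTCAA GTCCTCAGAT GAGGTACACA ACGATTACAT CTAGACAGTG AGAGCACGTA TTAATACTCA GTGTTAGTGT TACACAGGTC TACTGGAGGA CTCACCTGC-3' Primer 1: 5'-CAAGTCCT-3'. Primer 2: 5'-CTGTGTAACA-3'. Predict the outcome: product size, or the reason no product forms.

Yes — an 80 bp product.

Primer 1 (CAAGTCCT) matches the top strand at positions 38–45; it acts as a forward primer.
Primer 2's reverse complement is TGTTACACAG, matching the top strand at positions 108–117; it acts as a reverse primer.
The 3' ends face each other across positions 38–117, giving an 80 bp product.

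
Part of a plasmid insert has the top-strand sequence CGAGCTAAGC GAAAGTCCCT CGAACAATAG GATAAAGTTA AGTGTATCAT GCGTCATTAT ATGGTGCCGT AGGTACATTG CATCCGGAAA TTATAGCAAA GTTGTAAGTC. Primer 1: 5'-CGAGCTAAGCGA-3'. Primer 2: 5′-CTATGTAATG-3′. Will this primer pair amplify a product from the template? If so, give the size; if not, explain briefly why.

No product — primer 2 has no binding site in the template.

Primer 2 (CTATGTAATG) does not match the top strand, and its reverse complement CATTACATAG does not match either.
With no annealing site for primer 2, no amplification occurs.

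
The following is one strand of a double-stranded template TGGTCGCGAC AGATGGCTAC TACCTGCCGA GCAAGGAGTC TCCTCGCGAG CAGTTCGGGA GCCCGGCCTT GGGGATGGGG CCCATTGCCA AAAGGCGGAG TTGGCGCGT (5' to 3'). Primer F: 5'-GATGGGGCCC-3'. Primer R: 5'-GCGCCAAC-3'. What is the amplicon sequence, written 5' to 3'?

Scanning the template, GATGGGGCCC occurs at positions 74–83; this primer anneals to the bottom strand there with its 3' end pointing downstream.
The reverse primer's reverse complement is GTTGGCGC, which matches the template at positions 100–107.
The product is the template from position 74 through 107 (34 bp).

5'-GATGGGGCCCATTGCCAAAAGGCGGAGTTGGCGC-3'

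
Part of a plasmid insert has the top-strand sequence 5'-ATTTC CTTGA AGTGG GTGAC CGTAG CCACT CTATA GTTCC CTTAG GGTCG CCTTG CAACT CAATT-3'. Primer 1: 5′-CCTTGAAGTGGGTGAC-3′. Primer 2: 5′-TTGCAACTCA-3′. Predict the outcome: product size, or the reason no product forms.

No product — both primers anneal to the same strand and extend in the same direction.

Primer 1 (CCTTGAAGTGGGTGAC) matches the top strand at positions 5–20 (3' end points downstream).
Primer 2 (TTGCAACTCA) also matches the top strand directly, at positions 53–62 — its reverse complement TGAGTTGCAA is not present.
Both primers anneal to the bottom strand with 3' ends pointing the same way, so neither can prime synthesis back toward the other.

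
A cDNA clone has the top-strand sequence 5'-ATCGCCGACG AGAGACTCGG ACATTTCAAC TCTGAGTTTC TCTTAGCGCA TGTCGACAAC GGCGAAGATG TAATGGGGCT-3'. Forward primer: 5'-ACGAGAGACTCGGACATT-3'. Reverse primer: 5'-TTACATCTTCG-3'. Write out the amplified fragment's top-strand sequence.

Scanning the template, ACGAGAGACTCGGACATT occurs at positions 8–25; this primer anneals to the bottom strand there with its 3' end pointing downstream.
Reverse complement of the reverse primer: CGAAGATGTAA. This occurs on the top strand at positions 63–73.
The product is the template from position 8 through 73 (66 bp).

5'-ACGAGAGACTCGGACATTTCAACTCTGAGTTTCTCTTAGCGCATGTCGACAACGGCGAAGATGTAA-3'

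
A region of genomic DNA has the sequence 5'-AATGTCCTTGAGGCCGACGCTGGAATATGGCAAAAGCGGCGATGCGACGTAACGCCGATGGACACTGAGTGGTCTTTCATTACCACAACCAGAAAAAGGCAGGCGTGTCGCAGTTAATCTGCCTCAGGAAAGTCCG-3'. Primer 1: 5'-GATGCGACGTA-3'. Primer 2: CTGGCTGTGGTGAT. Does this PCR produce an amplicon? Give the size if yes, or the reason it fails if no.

No product — primer 2 has no binding site in the template.

Primer 2 (CTGGCTGTGGTGAT) does not match the top strand, and its reverse complement ATCACCACAGCCAG does not match either.
With no annealing site for primer 2, no amplification occurs.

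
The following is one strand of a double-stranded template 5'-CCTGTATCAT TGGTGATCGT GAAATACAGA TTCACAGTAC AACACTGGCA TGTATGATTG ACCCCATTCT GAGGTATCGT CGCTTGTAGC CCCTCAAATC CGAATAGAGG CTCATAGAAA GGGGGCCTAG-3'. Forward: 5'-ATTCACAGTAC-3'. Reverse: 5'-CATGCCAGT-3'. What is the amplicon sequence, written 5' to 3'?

Scanning the template, ATTCACAGTAC occurs at positions 30–40; this primer anneals to the bottom strand there with its 3' end pointing downstream.
Reverse complement of the reverse primer: ACTGGCATG. This occurs on the top strand at positions 44–52.
The product is the template from position 30 through 52 (23 bp).

5'-ATTCACAGTACAACACTGGCATG-3'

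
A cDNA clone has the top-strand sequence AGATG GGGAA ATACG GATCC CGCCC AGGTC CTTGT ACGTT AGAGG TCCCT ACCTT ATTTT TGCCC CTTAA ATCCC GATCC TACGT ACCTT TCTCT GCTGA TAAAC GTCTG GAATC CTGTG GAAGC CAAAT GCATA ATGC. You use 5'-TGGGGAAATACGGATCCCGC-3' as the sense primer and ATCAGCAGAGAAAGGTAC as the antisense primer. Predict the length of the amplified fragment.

98 bp

Scanning the template, TGGGGAAATACGGATCCCGC occurs at positions 4–23; this primer anneals to the bottom strand there with its 3' end pointing downstream.
Reverse complement of the reverse primer: GTACCTTTCTCTGCTGAT. This occurs on the top strand at positions 84–101.
Amplicon spans positions 4–101: 98 bp.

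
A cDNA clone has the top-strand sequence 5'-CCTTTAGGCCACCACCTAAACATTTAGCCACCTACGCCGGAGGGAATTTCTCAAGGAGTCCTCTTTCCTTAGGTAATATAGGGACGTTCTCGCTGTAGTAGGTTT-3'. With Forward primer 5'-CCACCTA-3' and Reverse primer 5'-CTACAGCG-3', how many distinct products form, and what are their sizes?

The forward primer CCACCTA matches the top strand at positions 12–18, 28–34.
The reverse primer's reverse complement is CGCTGTAG, matching at positions 91–98.
Each forward site pairs with the reverse site to give a product ending at position 98: sizes 87, 71 bp.

Two products: 87 bp, 71 bp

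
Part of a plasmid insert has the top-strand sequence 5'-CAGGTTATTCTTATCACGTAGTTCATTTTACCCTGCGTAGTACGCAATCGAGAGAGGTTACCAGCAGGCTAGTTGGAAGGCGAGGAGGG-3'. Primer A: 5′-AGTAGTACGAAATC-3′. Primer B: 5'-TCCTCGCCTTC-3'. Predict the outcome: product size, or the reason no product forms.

Primer A (AGTAGTACGAAATC) does not match the top strand, and its reverse complement GATTTCGTACTACT does not match either.
With no annealing site for primer A, no amplification occurs.

No product — primer A has no binding site in the template.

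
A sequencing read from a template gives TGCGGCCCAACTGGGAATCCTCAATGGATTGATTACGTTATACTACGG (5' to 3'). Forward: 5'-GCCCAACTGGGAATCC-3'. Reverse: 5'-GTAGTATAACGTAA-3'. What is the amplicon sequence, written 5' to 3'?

The forward primer matches the template at positions 5–20.
Taking the reverse complement of GTAGTATAACGTAA gives TTACGTTATACTAC, found at positions 33–46 on the template; the primer anneals here to the top strand with its 3' end pointing upstream.
The product is the template from position 5 through 46 (42 bp).

5'-GCCCAACTGGGAATCCTCAATGGATTGATTACGTTATACTAC-3'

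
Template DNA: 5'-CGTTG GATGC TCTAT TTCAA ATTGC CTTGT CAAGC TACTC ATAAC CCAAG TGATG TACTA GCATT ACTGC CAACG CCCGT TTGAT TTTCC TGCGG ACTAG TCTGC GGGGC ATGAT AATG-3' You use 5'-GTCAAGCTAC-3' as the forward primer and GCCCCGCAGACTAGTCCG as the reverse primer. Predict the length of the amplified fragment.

The forward primer matches the template at positions 29–38.
Reverse complement of the reverse primer: CGGACTAGTCTGCGGGGC. This occurs on the top strand at positions 93–110.
Amplicon spans positions 29–110: 82 bp.

82 bp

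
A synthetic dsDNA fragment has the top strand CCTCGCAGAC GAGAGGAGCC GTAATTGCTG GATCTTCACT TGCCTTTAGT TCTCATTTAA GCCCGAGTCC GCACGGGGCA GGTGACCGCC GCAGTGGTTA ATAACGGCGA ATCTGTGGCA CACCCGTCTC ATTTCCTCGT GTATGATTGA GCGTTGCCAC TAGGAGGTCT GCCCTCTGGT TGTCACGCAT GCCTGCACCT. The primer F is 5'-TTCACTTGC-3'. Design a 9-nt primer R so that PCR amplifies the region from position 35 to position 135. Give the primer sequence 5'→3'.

5'-GAAATGAGA-3'

The product's 3' end on the top strand is position 135.
The reverse primer anneals to the top strand over positions 127–135, i.e. to TCTCATTTC.
Its sequence written 5'→3' is the reverse complement: GAAATGAGA.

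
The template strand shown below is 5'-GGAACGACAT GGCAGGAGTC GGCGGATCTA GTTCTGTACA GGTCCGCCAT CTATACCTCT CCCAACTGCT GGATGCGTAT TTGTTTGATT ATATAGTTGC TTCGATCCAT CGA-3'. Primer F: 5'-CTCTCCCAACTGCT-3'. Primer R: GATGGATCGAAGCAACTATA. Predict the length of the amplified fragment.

The forward primer matches the template at positions 57–70.
Reverse complement of the reverse primer: TATAGTTGCTTCGATCCATC. This occurs on the top strand at positions 92–111.
Product length = (reverse-primer end) − (forward-primer start) + 1 = 111 − 57 + 1 = 55 bp.

55 bp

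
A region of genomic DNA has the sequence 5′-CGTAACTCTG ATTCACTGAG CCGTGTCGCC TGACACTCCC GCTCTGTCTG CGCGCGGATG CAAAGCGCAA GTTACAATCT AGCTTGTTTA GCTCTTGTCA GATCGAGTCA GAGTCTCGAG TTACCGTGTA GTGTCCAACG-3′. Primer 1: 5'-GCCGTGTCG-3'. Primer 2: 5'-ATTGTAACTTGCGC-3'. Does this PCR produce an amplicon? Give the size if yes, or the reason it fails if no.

Yes — a 59 bp product.

Primer 1 (GCCGTGTCG) matches the top strand at positions 20–28; it acts as a forward primer.
Primer 2's reverse complement is GCGCAAGTTACAAT, matching the top strand at positions 65–78; it acts as a reverse primer.
The 3' ends face each other across positions 20–78, giving a 59 bp product.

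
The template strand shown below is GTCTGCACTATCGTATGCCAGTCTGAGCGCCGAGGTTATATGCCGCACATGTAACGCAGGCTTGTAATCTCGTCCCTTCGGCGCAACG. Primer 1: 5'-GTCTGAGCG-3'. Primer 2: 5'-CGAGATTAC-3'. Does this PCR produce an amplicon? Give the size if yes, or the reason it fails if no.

Primer 1 (GTCTGAGCG) matches the top strand at positions 21–29; it acts as a forward primer.
Primer 2's reverse complement is GTAATCTCG, matching the top strand at positions 64–72; it acts as a reverse primer.
The 3' ends face each other across positions 21–72, giving a 52 bp product.

Yes — a 52 bp product.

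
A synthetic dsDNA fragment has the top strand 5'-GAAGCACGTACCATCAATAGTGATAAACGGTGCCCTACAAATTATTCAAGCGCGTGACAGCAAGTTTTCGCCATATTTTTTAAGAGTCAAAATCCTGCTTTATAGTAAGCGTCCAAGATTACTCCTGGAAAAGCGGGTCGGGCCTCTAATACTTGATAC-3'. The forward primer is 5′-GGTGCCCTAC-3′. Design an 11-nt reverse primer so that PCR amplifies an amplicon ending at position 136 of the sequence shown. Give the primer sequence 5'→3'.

5'-CCGCTTTTCCA-3'

The forward primer binds at positions 29–38; the product's 3' end on the top strand is position 136.
The reverse primer anneals to the top strand over positions 126–136, i.e. to TGGAAAAGCGG.
Its sequence written 5'→3' is the reverse complement: CCGCTTTTCCA.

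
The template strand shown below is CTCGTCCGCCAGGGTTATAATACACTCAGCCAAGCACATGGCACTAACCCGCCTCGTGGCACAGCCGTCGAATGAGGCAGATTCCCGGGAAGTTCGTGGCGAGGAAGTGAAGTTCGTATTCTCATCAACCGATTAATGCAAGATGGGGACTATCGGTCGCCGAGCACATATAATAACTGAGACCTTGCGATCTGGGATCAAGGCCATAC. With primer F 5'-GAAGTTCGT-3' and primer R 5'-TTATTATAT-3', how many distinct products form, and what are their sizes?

Two products: 88 bp, 68 bp

The forward primer GAAGTTCGT matches the top strand at positions 89–97, 109–117.
The reverse primer's reverse complement is ATATAATAA, matching at positions 168–176.
Each forward site pairs with the reverse site to give a product ending at position 176: sizes 88, 68 bp.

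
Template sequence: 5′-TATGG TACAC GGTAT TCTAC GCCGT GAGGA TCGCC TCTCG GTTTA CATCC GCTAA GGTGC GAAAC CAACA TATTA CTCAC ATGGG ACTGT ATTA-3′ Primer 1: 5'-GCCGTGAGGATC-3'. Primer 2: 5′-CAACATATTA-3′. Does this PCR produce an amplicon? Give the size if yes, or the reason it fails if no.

No product — both primers anneal to the same strand and extend in the same direction.

Primer 1 (GCCGTGAGGATC) matches the top strand at positions 21–32 (3' end points downstream).
Primer 2 (CAACATATTA) also matches the top strand directly, at positions 66–75 — its reverse complement TAATATGTTG is not present.
Both primers anneal to the bottom strand with 3' ends pointing the same way, so neither can prime synthesis back toward the other.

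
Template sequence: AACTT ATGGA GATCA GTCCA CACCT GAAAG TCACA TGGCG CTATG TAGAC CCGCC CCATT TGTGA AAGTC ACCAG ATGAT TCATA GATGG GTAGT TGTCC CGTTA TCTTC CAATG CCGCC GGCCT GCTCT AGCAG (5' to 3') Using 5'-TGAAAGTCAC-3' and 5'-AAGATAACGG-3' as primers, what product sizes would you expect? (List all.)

The forward primer TGAAAGTCAC matches the top strand at positions 25–34, 63–72.
The reverse primer's reverse complement is CCGTTATCTT, matching at positions 100–109.
Each forward site pairs with the reverse site to give a product ending at position 109: sizes 85, 47 bp.

85 bp, 47 bp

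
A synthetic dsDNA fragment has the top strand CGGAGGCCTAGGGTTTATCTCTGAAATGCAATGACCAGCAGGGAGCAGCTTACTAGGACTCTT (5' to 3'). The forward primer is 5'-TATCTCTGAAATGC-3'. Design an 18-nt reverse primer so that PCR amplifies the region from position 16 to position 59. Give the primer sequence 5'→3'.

5'-GTCCTAGTAAGCTGCTCC-3'

The product's 3' end on the top strand is position 59.
The reverse primer anneals to the top strand over positions 42–59, i.e. to GGAGCAGCTTACTAGGAC.
Its sequence written 5'→3' is the reverse complement: GTCCTAGTAAGCTGCTCC.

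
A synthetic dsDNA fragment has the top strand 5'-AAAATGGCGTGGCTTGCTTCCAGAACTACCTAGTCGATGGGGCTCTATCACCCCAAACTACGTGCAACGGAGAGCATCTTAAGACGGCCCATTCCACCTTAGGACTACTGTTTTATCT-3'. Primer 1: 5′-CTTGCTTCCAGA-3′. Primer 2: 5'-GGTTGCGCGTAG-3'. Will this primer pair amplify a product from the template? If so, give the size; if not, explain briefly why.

Primer 2 (GGTTGCGCGTAG) does not match the top strand, and its reverse complement CTACGCGCAACC does not match either.
With no annealing site for primer 2, no amplification occurs.

No product — primer 2 has no binding site in the template.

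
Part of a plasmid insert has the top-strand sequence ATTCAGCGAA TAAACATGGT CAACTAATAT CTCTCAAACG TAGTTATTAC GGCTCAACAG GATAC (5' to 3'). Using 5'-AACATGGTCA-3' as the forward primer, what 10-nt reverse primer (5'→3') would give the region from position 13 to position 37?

The product's 3' end on the top strand is position 37.
The reverse primer anneals to the top strand over positions 28–37, i.e. to TATCTCTCAA.
Its sequence written 5'→3' is the reverse complement: TTGAGAGATA.

5'-TTGAGAGATA-3'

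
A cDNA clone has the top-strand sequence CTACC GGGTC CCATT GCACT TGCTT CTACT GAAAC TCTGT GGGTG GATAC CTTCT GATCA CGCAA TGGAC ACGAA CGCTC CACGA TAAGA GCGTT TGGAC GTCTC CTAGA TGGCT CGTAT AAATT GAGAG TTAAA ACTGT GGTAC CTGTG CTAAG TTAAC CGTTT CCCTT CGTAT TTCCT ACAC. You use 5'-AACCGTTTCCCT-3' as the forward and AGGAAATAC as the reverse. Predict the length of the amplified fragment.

23 bp

Forward primer AACCGTTTCCCT is found on the top strand at positions 158–169.
Reverse complement of the reverse primer: GTATTTCCT. This occurs on the top strand at positions 172–180.
Amplicon spans positions 158–180: 23 bp.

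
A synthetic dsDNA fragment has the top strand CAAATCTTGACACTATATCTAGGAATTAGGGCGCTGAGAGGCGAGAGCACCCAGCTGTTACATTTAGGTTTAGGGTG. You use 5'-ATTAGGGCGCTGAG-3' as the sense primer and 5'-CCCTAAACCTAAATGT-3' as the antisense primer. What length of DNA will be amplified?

Scanning the template, ATTAGGGCGCTGAG occurs at positions 25–38; this primer anneals to the bottom strand there with its 3' end pointing downstream.
The reverse primer's reverse complement is ACATTTAGGTTTAGGG, which matches the template at positions 60–75.
Product length = (reverse-primer end) − (forward-primer start) + 1 = 75 − 25 + 1 = 51 bp.

51 bp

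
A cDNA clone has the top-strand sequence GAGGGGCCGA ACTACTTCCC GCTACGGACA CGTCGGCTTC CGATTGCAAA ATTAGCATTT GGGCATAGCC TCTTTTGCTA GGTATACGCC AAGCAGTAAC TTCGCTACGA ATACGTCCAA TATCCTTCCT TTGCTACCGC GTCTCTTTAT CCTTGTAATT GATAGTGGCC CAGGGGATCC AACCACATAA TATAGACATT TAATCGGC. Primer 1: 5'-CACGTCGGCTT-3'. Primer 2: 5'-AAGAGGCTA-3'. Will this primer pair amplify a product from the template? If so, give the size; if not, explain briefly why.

Yes — a 46 bp product.

Primer 1 (CACGTCGGCTT) matches the top strand at positions 29–39; it acts as a forward primer.
Primer 2's reverse complement is TAGCCTCTT, matching the top strand at positions 66–74; it acts as a reverse primer.
The 3' ends face each other across positions 29–74, giving a 46 bp product.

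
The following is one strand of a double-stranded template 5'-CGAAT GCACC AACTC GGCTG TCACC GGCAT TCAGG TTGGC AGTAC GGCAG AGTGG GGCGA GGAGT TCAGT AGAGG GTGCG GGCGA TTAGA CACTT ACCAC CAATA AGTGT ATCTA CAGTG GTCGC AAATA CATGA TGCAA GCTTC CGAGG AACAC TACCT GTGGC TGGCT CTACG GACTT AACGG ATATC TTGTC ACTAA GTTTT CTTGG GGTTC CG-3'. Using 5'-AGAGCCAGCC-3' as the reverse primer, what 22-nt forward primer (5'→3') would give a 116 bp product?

The reverse primer's reverse complement GGCTGGCTCT matches the template at positions 163–172, so the product ends at position 172.
A 116 bp product then starts at position 172 − 116 + 1 = 57.
The forward primer is identical to the top strand there: GCGAGGAGTTCAGTAGAGGGTG.

5'-GCGAGGAGTTCAGTAGAGGGTG-3'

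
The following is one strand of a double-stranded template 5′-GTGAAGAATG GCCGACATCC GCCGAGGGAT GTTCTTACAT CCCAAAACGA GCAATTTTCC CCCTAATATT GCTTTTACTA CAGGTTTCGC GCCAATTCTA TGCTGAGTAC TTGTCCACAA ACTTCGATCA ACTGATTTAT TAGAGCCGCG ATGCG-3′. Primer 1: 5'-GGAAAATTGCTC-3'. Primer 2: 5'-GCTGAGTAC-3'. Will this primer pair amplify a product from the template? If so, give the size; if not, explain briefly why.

Primer 1 (GGAAAATTGCTC) has reverse complement GAGCAATTTTCC, which matches the top strand at positions 49–60; primer 1 anneals to the top strand there with its 3' end pointing upstream toward position 49.
Primer 2 (GCTGAGTAC) matches the top strand directly at positions 102–110; it anneals to the bottom strand with its 3' end pointing downstream toward position 110.
The 3' ends diverge (primer 1 extends toward position 1, primer 2 toward position 155), so the primers never converge on a shared product.

No product — the primers' 3' ends point away from each other.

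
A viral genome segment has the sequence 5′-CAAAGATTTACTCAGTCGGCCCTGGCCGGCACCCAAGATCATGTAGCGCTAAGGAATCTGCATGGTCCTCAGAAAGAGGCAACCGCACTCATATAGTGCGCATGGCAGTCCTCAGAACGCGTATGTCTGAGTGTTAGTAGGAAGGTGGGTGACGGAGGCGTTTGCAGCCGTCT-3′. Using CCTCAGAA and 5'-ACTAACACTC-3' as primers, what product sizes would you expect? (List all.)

72 bp, 29 bp

The forward primer CCTCAGAA matches the top strand at positions 67–74, 110–117.
The reverse primer's reverse complement is GAGTGTTAGT, matching at positions 129–138.
Each forward site pairs with the reverse site to give a product ending at position 138: sizes 72, 29 bp.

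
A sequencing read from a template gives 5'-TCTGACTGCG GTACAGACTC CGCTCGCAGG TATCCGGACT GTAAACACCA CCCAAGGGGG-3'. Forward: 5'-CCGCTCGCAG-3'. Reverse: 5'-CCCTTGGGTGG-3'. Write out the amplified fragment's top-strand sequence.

5'-CCGCTCGCAGGTATCCGGACTGTAAACACCACCCAAGGG-3'

The forward primer matches the template at positions 20–29.
Reverse complement of the reverse primer: CCACCCAAGGG. This occurs on the top strand at positions 48–58.
The product is the template from position 20 through 58 (39 bp).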